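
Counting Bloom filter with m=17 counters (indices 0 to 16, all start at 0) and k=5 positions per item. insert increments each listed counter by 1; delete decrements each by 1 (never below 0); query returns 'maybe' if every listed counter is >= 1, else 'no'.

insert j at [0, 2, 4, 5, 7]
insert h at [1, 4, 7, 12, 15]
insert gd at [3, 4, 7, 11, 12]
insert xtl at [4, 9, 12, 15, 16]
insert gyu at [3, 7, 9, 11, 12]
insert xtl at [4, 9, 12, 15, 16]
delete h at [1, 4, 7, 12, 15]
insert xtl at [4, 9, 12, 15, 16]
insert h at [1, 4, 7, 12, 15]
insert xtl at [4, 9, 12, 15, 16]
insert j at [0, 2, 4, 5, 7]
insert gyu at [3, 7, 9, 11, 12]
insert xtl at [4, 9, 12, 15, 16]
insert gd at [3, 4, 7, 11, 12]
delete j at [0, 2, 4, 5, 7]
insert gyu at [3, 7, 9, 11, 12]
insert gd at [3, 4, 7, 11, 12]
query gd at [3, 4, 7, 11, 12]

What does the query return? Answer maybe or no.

Answer: maybe

Derivation:
Step 1: insert j at [0, 2, 4, 5, 7] -> counters=[1,0,1,0,1,1,0,1,0,0,0,0,0,0,0,0,0]
Step 2: insert h at [1, 4, 7, 12, 15] -> counters=[1,1,1,0,2,1,0,2,0,0,0,0,1,0,0,1,0]
Step 3: insert gd at [3, 4, 7, 11, 12] -> counters=[1,1,1,1,3,1,0,3,0,0,0,1,2,0,0,1,0]
Step 4: insert xtl at [4, 9, 12, 15, 16] -> counters=[1,1,1,1,4,1,0,3,0,1,0,1,3,0,0,2,1]
Step 5: insert gyu at [3, 7, 9, 11, 12] -> counters=[1,1,1,2,4,1,0,4,0,2,0,2,4,0,0,2,1]
Step 6: insert xtl at [4, 9, 12, 15, 16] -> counters=[1,1,1,2,5,1,0,4,0,3,0,2,5,0,0,3,2]
Step 7: delete h at [1, 4, 7, 12, 15] -> counters=[1,0,1,2,4,1,0,3,0,3,0,2,4,0,0,2,2]
Step 8: insert xtl at [4, 9, 12, 15, 16] -> counters=[1,0,1,2,5,1,0,3,0,4,0,2,5,0,0,3,3]
Step 9: insert h at [1, 4, 7, 12, 15] -> counters=[1,1,1,2,6,1,0,4,0,4,0,2,6,0,0,4,3]
Step 10: insert xtl at [4, 9, 12, 15, 16] -> counters=[1,1,1,2,7,1,0,4,0,5,0,2,7,0,0,5,4]
Step 11: insert j at [0, 2, 4, 5, 7] -> counters=[2,1,2,2,8,2,0,5,0,5,0,2,7,0,0,5,4]
Step 12: insert gyu at [3, 7, 9, 11, 12] -> counters=[2,1,2,3,8,2,0,6,0,6,0,3,8,0,0,5,4]
Step 13: insert xtl at [4, 9, 12, 15, 16] -> counters=[2,1,2,3,9,2,0,6,0,7,0,3,9,0,0,6,5]
Step 14: insert gd at [3, 4, 7, 11, 12] -> counters=[2,1,2,4,10,2,0,7,0,7,0,4,10,0,0,6,5]
Step 15: delete j at [0, 2, 4, 5, 7] -> counters=[1,1,1,4,9,1,0,6,0,7,0,4,10,0,0,6,5]
Step 16: insert gyu at [3, 7, 9, 11, 12] -> counters=[1,1,1,5,9,1,0,7,0,8,0,5,11,0,0,6,5]
Step 17: insert gd at [3, 4, 7, 11, 12] -> counters=[1,1,1,6,10,1,0,8,0,8,0,6,12,0,0,6,5]
Query gd: check counters[3]=6 counters[4]=10 counters[7]=8 counters[11]=6 counters[12]=12 -> maybe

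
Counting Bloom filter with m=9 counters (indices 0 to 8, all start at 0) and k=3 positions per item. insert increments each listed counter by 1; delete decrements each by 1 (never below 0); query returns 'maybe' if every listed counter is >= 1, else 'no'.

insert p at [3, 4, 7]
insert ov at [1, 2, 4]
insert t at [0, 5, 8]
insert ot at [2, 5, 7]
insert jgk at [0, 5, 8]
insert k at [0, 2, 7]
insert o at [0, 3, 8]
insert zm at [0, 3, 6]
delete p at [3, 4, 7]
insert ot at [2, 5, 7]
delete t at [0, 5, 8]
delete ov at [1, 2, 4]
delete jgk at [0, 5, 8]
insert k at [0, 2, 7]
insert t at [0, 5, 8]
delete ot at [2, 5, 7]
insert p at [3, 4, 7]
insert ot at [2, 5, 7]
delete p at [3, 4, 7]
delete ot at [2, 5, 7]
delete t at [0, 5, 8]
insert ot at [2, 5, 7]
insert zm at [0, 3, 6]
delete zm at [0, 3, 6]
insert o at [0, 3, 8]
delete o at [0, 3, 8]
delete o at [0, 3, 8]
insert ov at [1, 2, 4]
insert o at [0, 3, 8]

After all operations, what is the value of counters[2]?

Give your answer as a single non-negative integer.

Step 1: insert p at [3, 4, 7] -> counters=[0,0,0,1,1,0,0,1,0]
Step 2: insert ov at [1, 2, 4] -> counters=[0,1,1,1,2,0,0,1,0]
Step 3: insert t at [0, 5, 8] -> counters=[1,1,1,1,2,1,0,1,1]
Step 4: insert ot at [2, 5, 7] -> counters=[1,1,2,1,2,2,0,2,1]
Step 5: insert jgk at [0, 5, 8] -> counters=[2,1,2,1,2,3,0,2,2]
Step 6: insert k at [0, 2, 7] -> counters=[3,1,3,1,2,3,0,3,2]
Step 7: insert o at [0, 3, 8] -> counters=[4,1,3,2,2,3,0,3,3]
Step 8: insert zm at [0, 3, 6] -> counters=[5,1,3,3,2,3,1,3,3]
Step 9: delete p at [3, 4, 7] -> counters=[5,1,3,2,1,3,1,2,3]
Step 10: insert ot at [2, 5, 7] -> counters=[5,1,4,2,1,4,1,3,3]
Step 11: delete t at [0, 5, 8] -> counters=[4,1,4,2,1,3,1,3,2]
Step 12: delete ov at [1, 2, 4] -> counters=[4,0,3,2,0,3,1,3,2]
Step 13: delete jgk at [0, 5, 8] -> counters=[3,0,3,2,0,2,1,3,1]
Step 14: insert k at [0, 2, 7] -> counters=[4,0,4,2,0,2,1,4,1]
Step 15: insert t at [0, 5, 8] -> counters=[5,0,4,2,0,3,1,4,2]
Step 16: delete ot at [2, 5, 7] -> counters=[5,0,3,2,0,2,1,3,2]
Step 17: insert p at [3, 4, 7] -> counters=[5,0,3,3,1,2,1,4,2]
Step 18: insert ot at [2, 5, 7] -> counters=[5,0,4,3,1,3,1,5,2]
Step 19: delete p at [3, 4, 7] -> counters=[5,0,4,2,0,3,1,4,2]
Step 20: delete ot at [2, 5, 7] -> counters=[5,0,3,2,0,2,1,3,2]
Step 21: delete t at [0, 5, 8] -> counters=[4,0,3,2,0,1,1,3,1]
Step 22: insert ot at [2, 5, 7] -> counters=[4,0,4,2,0,2,1,4,1]
Step 23: insert zm at [0, 3, 6] -> counters=[5,0,4,3,0,2,2,4,1]
Step 24: delete zm at [0, 3, 6] -> counters=[4,0,4,2,0,2,1,4,1]
Step 25: insert o at [0, 3, 8] -> counters=[5,0,4,3,0,2,1,4,2]
Step 26: delete o at [0, 3, 8] -> counters=[4,0,4,2,0,2,1,4,1]
Step 27: delete o at [0, 3, 8] -> counters=[3,0,4,1,0,2,1,4,0]
Step 28: insert ov at [1, 2, 4] -> counters=[3,1,5,1,1,2,1,4,0]
Step 29: insert o at [0, 3, 8] -> counters=[4,1,5,2,1,2,1,4,1]
Final counters=[4,1,5,2,1,2,1,4,1] -> counters[2]=5

Answer: 5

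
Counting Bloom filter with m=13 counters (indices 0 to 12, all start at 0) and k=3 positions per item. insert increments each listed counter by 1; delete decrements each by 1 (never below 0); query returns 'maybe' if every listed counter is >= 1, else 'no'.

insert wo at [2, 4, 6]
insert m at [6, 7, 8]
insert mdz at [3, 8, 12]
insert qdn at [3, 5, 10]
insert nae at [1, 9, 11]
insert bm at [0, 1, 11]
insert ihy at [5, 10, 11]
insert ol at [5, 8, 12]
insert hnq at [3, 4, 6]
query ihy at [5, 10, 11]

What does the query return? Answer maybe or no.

Answer: maybe

Derivation:
Step 1: insert wo at [2, 4, 6] -> counters=[0,0,1,0,1,0,1,0,0,0,0,0,0]
Step 2: insert m at [6, 7, 8] -> counters=[0,0,1,0,1,0,2,1,1,0,0,0,0]
Step 3: insert mdz at [3, 8, 12] -> counters=[0,0,1,1,1,0,2,1,2,0,0,0,1]
Step 4: insert qdn at [3, 5, 10] -> counters=[0,0,1,2,1,1,2,1,2,0,1,0,1]
Step 5: insert nae at [1, 9, 11] -> counters=[0,1,1,2,1,1,2,1,2,1,1,1,1]
Step 6: insert bm at [0, 1, 11] -> counters=[1,2,1,2,1,1,2,1,2,1,1,2,1]
Step 7: insert ihy at [5, 10, 11] -> counters=[1,2,1,2,1,2,2,1,2,1,2,3,1]
Step 8: insert ol at [5, 8, 12] -> counters=[1,2,1,2,1,3,2,1,3,1,2,3,2]
Step 9: insert hnq at [3, 4, 6] -> counters=[1,2,1,3,2,3,3,1,3,1,2,3,2]
Query ihy: check counters[5]=3 counters[10]=2 counters[11]=3 -> maybe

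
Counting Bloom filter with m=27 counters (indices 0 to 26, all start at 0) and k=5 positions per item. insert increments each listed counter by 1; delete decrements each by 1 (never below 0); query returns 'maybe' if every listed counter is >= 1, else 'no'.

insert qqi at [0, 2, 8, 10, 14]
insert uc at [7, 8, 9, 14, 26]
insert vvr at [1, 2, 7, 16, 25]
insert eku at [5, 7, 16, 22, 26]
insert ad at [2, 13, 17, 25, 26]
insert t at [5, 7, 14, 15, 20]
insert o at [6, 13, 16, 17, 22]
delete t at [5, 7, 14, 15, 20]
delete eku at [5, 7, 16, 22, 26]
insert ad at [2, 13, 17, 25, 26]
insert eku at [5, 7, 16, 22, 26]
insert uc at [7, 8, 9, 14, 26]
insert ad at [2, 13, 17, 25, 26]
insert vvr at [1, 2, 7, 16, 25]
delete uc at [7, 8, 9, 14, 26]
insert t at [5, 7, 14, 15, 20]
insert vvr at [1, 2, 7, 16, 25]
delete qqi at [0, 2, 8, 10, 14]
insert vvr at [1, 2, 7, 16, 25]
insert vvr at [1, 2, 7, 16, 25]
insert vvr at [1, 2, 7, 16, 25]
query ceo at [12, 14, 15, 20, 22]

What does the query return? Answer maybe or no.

Step 1: insert qqi at [0, 2, 8, 10, 14] -> counters=[1,0,1,0,0,0,0,0,1,0,1,0,0,0,1,0,0,0,0,0,0,0,0,0,0,0,0]
Step 2: insert uc at [7, 8, 9, 14, 26] -> counters=[1,0,1,0,0,0,0,1,2,1,1,0,0,0,2,0,0,0,0,0,0,0,0,0,0,0,1]
Step 3: insert vvr at [1, 2, 7, 16, 25] -> counters=[1,1,2,0,0,0,0,2,2,1,1,0,0,0,2,0,1,0,0,0,0,0,0,0,0,1,1]
Step 4: insert eku at [5, 7, 16, 22, 26] -> counters=[1,1,2,0,0,1,0,3,2,1,1,0,0,0,2,0,2,0,0,0,0,0,1,0,0,1,2]
Step 5: insert ad at [2, 13, 17, 25, 26] -> counters=[1,1,3,0,0,1,0,3,2,1,1,0,0,1,2,0,2,1,0,0,0,0,1,0,0,2,3]
Step 6: insert t at [5, 7, 14, 15, 20] -> counters=[1,1,3,0,0,2,0,4,2,1,1,0,0,1,3,1,2,1,0,0,1,0,1,0,0,2,3]
Step 7: insert o at [6, 13, 16, 17, 22] -> counters=[1,1,3,0,0,2,1,4,2,1,1,0,0,2,3,1,3,2,0,0,1,0,2,0,0,2,3]
Step 8: delete t at [5, 7, 14, 15, 20] -> counters=[1,1,3,0,0,1,1,3,2,1,1,0,0,2,2,0,3,2,0,0,0,0,2,0,0,2,3]
Step 9: delete eku at [5, 7, 16, 22, 26] -> counters=[1,1,3,0,0,0,1,2,2,1,1,0,0,2,2,0,2,2,0,0,0,0,1,0,0,2,2]
Step 10: insert ad at [2, 13, 17, 25, 26] -> counters=[1,1,4,0,0,0,1,2,2,1,1,0,0,3,2,0,2,3,0,0,0,0,1,0,0,3,3]
Step 11: insert eku at [5, 7, 16, 22, 26] -> counters=[1,1,4,0,0,1,1,3,2,1,1,0,0,3,2,0,3,3,0,0,0,0,2,0,0,3,4]
Step 12: insert uc at [7, 8, 9, 14, 26] -> counters=[1,1,4,0,0,1,1,4,3,2,1,0,0,3,3,0,3,3,0,0,0,0,2,0,0,3,5]
Step 13: insert ad at [2, 13, 17, 25, 26] -> counters=[1,1,5,0,0,1,1,4,3,2,1,0,0,4,3,0,3,4,0,0,0,0,2,0,0,4,6]
Step 14: insert vvr at [1, 2, 7, 16, 25] -> counters=[1,2,6,0,0,1,1,5,3,2,1,0,0,4,3,0,4,4,0,0,0,0,2,0,0,5,6]
Step 15: delete uc at [7, 8, 9, 14, 26] -> counters=[1,2,6,0,0,1,1,4,2,1,1,0,0,4,2,0,4,4,0,0,0,0,2,0,0,5,5]
Step 16: insert t at [5, 7, 14, 15, 20] -> counters=[1,2,6,0,0,2,1,5,2,1,1,0,0,4,3,1,4,4,0,0,1,0,2,0,0,5,5]
Step 17: insert vvr at [1, 2, 7, 16, 25] -> counters=[1,3,7,0,0,2,1,6,2,1,1,0,0,4,3,1,5,4,0,0,1,0,2,0,0,6,5]
Step 18: delete qqi at [0, 2, 8, 10, 14] -> counters=[0,3,6,0,0,2,1,6,1,1,0,0,0,4,2,1,5,4,0,0,1,0,2,0,0,6,5]
Step 19: insert vvr at [1, 2, 7, 16, 25] -> counters=[0,4,7,0,0,2,1,7,1,1,0,0,0,4,2,1,6,4,0,0,1,0,2,0,0,7,5]
Step 20: insert vvr at [1, 2, 7, 16, 25] -> counters=[0,5,8,0,0,2,1,8,1,1,0,0,0,4,2,1,7,4,0,0,1,0,2,0,0,8,5]
Step 21: insert vvr at [1, 2, 7, 16, 25] -> counters=[0,6,9,0,0,2,1,9,1,1,0,0,0,4,2,1,8,4,0,0,1,0,2,0,0,9,5]
Query ceo: check counters[12]=0 counters[14]=2 counters[15]=1 counters[20]=1 counters[22]=2 -> no

Answer: no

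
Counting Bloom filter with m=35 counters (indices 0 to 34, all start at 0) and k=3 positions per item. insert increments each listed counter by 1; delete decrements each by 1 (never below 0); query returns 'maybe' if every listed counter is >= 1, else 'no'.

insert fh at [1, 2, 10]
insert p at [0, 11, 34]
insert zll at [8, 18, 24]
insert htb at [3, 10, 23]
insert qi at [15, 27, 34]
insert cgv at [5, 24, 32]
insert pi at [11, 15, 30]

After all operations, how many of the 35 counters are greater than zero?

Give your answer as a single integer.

Answer: 16

Derivation:
Step 1: insert fh at [1, 2, 10] -> counters=[0,1,1,0,0,0,0,0,0,0,1,0,0,0,0,0,0,0,0,0,0,0,0,0,0,0,0,0,0,0,0,0,0,0,0]
Step 2: insert p at [0, 11, 34] -> counters=[1,1,1,0,0,0,0,0,0,0,1,1,0,0,0,0,0,0,0,0,0,0,0,0,0,0,0,0,0,0,0,0,0,0,1]
Step 3: insert zll at [8, 18, 24] -> counters=[1,1,1,0,0,0,0,0,1,0,1,1,0,0,0,0,0,0,1,0,0,0,0,0,1,0,0,0,0,0,0,0,0,0,1]
Step 4: insert htb at [3, 10, 23] -> counters=[1,1,1,1,0,0,0,0,1,0,2,1,0,0,0,0,0,0,1,0,0,0,0,1,1,0,0,0,0,0,0,0,0,0,1]
Step 5: insert qi at [15, 27, 34] -> counters=[1,1,1,1,0,0,0,0,1,0,2,1,0,0,0,1,0,0,1,0,0,0,0,1,1,0,0,1,0,0,0,0,0,0,2]
Step 6: insert cgv at [5, 24, 32] -> counters=[1,1,1,1,0,1,0,0,1,0,2,1,0,0,0,1,0,0,1,0,0,0,0,1,2,0,0,1,0,0,0,0,1,0,2]
Step 7: insert pi at [11, 15, 30] -> counters=[1,1,1,1,0,1,0,0,1,0,2,2,0,0,0,2,0,0,1,0,0,0,0,1,2,0,0,1,0,0,1,0,1,0,2]
Final counters=[1,1,1,1,0,1,0,0,1,0,2,2,0,0,0,2,0,0,1,0,0,0,0,1,2,0,0,1,0,0,1,0,1,0,2] -> 16 nonzero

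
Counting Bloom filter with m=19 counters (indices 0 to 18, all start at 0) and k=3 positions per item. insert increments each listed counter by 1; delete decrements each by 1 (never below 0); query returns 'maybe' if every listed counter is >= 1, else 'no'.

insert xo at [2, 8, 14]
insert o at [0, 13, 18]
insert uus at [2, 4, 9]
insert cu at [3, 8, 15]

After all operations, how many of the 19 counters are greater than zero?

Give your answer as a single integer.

Answer: 10

Derivation:
Step 1: insert xo at [2, 8, 14] -> counters=[0,0,1,0,0,0,0,0,1,0,0,0,0,0,1,0,0,0,0]
Step 2: insert o at [0, 13, 18] -> counters=[1,0,1,0,0,0,0,0,1,0,0,0,0,1,1,0,0,0,1]
Step 3: insert uus at [2, 4, 9] -> counters=[1,0,2,0,1,0,0,0,1,1,0,0,0,1,1,0,0,0,1]
Step 4: insert cu at [3, 8, 15] -> counters=[1,0,2,1,1,0,0,0,2,1,0,0,0,1,1,1,0,0,1]
Final counters=[1,0,2,1,1,0,0,0,2,1,0,0,0,1,1,1,0,0,1] -> 10 nonzero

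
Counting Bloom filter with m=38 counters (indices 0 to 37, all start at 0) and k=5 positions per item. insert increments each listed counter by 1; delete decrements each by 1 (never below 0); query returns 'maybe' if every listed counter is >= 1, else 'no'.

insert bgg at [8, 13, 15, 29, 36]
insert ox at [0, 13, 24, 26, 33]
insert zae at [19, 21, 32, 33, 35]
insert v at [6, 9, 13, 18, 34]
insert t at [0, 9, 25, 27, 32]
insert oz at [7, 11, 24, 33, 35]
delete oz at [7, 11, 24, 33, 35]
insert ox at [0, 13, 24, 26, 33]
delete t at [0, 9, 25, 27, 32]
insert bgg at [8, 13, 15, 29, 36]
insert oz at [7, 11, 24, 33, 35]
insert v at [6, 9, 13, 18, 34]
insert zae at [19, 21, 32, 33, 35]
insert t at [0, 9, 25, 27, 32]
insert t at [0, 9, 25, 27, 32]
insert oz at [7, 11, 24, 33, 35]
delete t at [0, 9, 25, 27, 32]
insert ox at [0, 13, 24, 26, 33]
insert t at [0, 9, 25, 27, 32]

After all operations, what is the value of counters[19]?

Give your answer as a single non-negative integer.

Answer: 2

Derivation:
Step 1: insert bgg at [8, 13, 15, 29, 36] -> counters=[0,0,0,0,0,0,0,0,1,0,0,0,0,1,0,1,0,0,0,0,0,0,0,0,0,0,0,0,0,1,0,0,0,0,0,0,1,0]
Step 2: insert ox at [0, 13, 24, 26, 33] -> counters=[1,0,0,0,0,0,0,0,1,0,0,0,0,2,0,1,0,0,0,0,0,0,0,0,1,0,1,0,0,1,0,0,0,1,0,0,1,0]
Step 3: insert zae at [19, 21, 32, 33, 35] -> counters=[1,0,0,0,0,0,0,0,1,0,0,0,0,2,0,1,0,0,0,1,0,1,0,0,1,0,1,0,0,1,0,0,1,2,0,1,1,0]
Step 4: insert v at [6, 9, 13, 18, 34] -> counters=[1,0,0,0,0,0,1,0,1,1,0,0,0,3,0,1,0,0,1,1,0,1,0,0,1,0,1,0,0,1,0,0,1,2,1,1,1,0]
Step 5: insert t at [0, 9, 25, 27, 32] -> counters=[2,0,0,0,0,0,1,0,1,2,0,0,0,3,0,1,0,0,1,1,0,1,0,0,1,1,1,1,0,1,0,0,2,2,1,1,1,0]
Step 6: insert oz at [7, 11, 24, 33, 35] -> counters=[2,0,0,0,0,0,1,1,1,2,0,1,0,3,0,1,0,0,1,1,0,1,0,0,2,1,1,1,0,1,0,0,2,3,1,2,1,0]
Step 7: delete oz at [7, 11, 24, 33, 35] -> counters=[2,0,0,0,0,0,1,0,1,2,0,0,0,3,0,1,0,0,1,1,0,1,0,0,1,1,1,1,0,1,0,0,2,2,1,1,1,0]
Step 8: insert ox at [0, 13, 24, 26, 33] -> counters=[3,0,0,0,0,0,1,0,1,2,0,0,0,4,0,1,0,0,1,1,0,1,0,0,2,1,2,1,0,1,0,0,2,3,1,1,1,0]
Step 9: delete t at [0, 9, 25, 27, 32] -> counters=[2,0,0,0,0,0,1,0,1,1,0,0,0,4,0,1,0,0,1,1,0,1,0,0,2,0,2,0,0,1,0,0,1,3,1,1,1,0]
Step 10: insert bgg at [8, 13, 15, 29, 36] -> counters=[2,0,0,0,0,0,1,0,2,1,0,0,0,5,0,2,0,0,1,1,0,1,0,0,2,0,2,0,0,2,0,0,1,3,1,1,2,0]
Step 11: insert oz at [7, 11, 24, 33, 35] -> counters=[2,0,0,0,0,0,1,1,2,1,0,1,0,5,0,2,0,0,1,1,0,1,0,0,3,0,2,0,0,2,0,0,1,4,1,2,2,0]
Step 12: insert v at [6, 9, 13, 18, 34] -> counters=[2,0,0,0,0,0,2,1,2,2,0,1,0,6,0,2,0,0,2,1,0,1,0,0,3,0,2,0,0,2,0,0,1,4,2,2,2,0]
Step 13: insert zae at [19, 21, 32, 33, 35] -> counters=[2,0,0,0,0,0,2,1,2,2,0,1,0,6,0,2,0,0,2,2,0,2,0,0,3,0,2,0,0,2,0,0,2,5,2,3,2,0]
Step 14: insert t at [0, 9, 25, 27, 32] -> counters=[3,0,0,0,0,0,2,1,2,3,0,1,0,6,0,2,0,0,2,2,0,2,0,0,3,1,2,1,0,2,0,0,3,5,2,3,2,0]
Step 15: insert t at [0, 9, 25, 27, 32] -> counters=[4,0,0,0,0,0,2,1,2,4,0,1,0,6,0,2,0,0,2,2,0,2,0,0,3,2,2,2,0,2,0,0,4,5,2,3,2,0]
Step 16: insert oz at [7, 11, 24, 33, 35] -> counters=[4,0,0,0,0,0,2,2,2,4,0,2,0,6,0,2,0,0,2,2,0,2,0,0,4,2,2,2,0,2,0,0,4,6,2,4,2,0]
Step 17: delete t at [0, 9, 25, 27, 32] -> counters=[3,0,0,0,0,0,2,2,2,3,0,2,0,6,0,2,0,0,2,2,0,2,0,0,4,1,2,1,0,2,0,0,3,6,2,4,2,0]
Step 18: insert ox at [0, 13, 24, 26, 33] -> counters=[4,0,0,0,0,0,2,2,2,3,0,2,0,7,0,2,0,0,2,2,0,2,0,0,5,1,3,1,0,2,0,0,3,7,2,4,2,0]
Step 19: insert t at [0, 9, 25, 27, 32] -> counters=[5,0,0,0,0,0,2,2,2,4,0,2,0,7,0,2,0,0,2,2,0,2,0,0,5,2,3,2,0,2,0,0,4,7,2,4,2,0]
Final counters=[5,0,0,0,0,0,2,2,2,4,0,2,0,7,0,2,0,0,2,2,0,2,0,0,5,2,3,2,0,2,0,0,4,7,2,4,2,0] -> counters[19]=2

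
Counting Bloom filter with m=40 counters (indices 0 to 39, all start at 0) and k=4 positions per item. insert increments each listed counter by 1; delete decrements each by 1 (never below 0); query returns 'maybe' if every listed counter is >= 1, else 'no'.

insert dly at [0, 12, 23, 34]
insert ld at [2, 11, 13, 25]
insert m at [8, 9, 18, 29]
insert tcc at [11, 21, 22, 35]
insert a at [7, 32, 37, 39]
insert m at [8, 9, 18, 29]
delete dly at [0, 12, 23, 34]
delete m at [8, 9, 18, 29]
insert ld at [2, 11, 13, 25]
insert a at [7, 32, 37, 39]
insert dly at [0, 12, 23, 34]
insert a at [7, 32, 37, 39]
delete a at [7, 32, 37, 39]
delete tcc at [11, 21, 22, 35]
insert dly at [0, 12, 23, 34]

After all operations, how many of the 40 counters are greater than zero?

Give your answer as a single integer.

Step 1: insert dly at [0, 12, 23, 34] -> counters=[1,0,0,0,0,0,0,0,0,0,0,0,1,0,0,0,0,0,0,0,0,0,0,1,0,0,0,0,0,0,0,0,0,0,1,0,0,0,0,0]
Step 2: insert ld at [2, 11, 13, 25] -> counters=[1,0,1,0,0,0,0,0,0,0,0,1,1,1,0,0,0,0,0,0,0,0,0,1,0,1,0,0,0,0,0,0,0,0,1,0,0,0,0,0]
Step 3: insert m at [8, 9, 18, 29] -> counters=[1,0,1,0,0,0,0,0,1,1,0,1,1,1,0,0,0,0,1,0,0,0,0,1,0,1,0,0,0,1,0,0,0,0,1,0,0,0,0,0]
Step 4: insert tcc at [11, 21, 22, 35] -> counters=[1,0,1,0,0,0,0,0,1,1,0,2,1,1,0,0,0,0,1,0,0,1,1,1,0,1,0,0,0,1,0,0,0,0,1,1,0,0,0,0]
Step 5: insert a at [7, 32, 37, 39] -> counters=[1,0,1,0,0,0,0,1,1,1,0,2,1,1,0,0,0,0,1,0,0,1,1,1,0,1,0,0,0,1,0,0,1,0,1,1,0,1,0,1]
Step 6: insert m at [8, 9, 18, 29] -> counters=[1,0,1,0,0,0,0,1,2,2,0,2,1,1,0,0,0,0,2,0,0,1,1,1,0,1,0,0,0,2,0,0,1,0,1,1,0,1,0,1]
Step 7: delete dly at [0, 12, 23, 34] -> counters=[0,0,1,0,0,0,0,1,2,2,0,2,0,1,0,0,0,0,2,0,0,1,1,0,0,1,0,0,0,2,0,0,1,0,0,1,0,1,0,1]
Step 8: delete m at [8, 9, 18, 29] -> counters=[0,0,1,0,0,0,0,1,1,1,0,2,0,1,0,0,0,0,1,0,0,1,1,0,0,1,0,0,0,1,0,0,1,0,0,1,0,1,0,1]
Step 9: insert ld at [2, 11, 13, 25] -> counters=[0,0,2,0,0,0,0,1,1,1,0,3,0,2,0,0,0,0,1,0,0,1,1,0,0,2,0,0,0,1,0,0,1,0,0,1,0,1,0,1]
Step 10: insert a at [7, 32, 37, 39] -> counters=[0,0,2,0,0,0,0,2,1,1,0,3,0,2,0,0,0,0,1,0,0,1,1,0,0,2,0,0,0,1,0,0,2,0,0,1,0,2,0,2]
Step 11: insert dly at [0, 12, 23, 34] -> counters=[1,0,2,0,0,0,0,2,1,1,0,3,1,2,0,0,0,0,1,0,0,1,1,1,0,2,0,0,0,1,0,0,2,0,1,1,0,2,0,2]
Step 12: insert a at [7, 32, 37, 39] -> counters=[1,0,2,0,0,0,0,3,1,1,0,3,1,2,0,0,0,0,1,0,0,1,1,1,0,2,0,0,0,1,0,0,3,0,1,1,0,3,0,3]
Step 13: delete a at [7, 32, 37, 39] -> counters=[1,0,2,0,0,0,0,2,1,1,0,3,1,2,0,0,0,0,1,0,0,1,1,1,0,2,0,0,0,1,0,0,2,0,1,1,0,2,0,2]
Step 14: delete tcc at [11, 21, 22, 35] -> counters=[1,0,2,0,0,0,0,2,1,1,0,2,1,2,0,0,0,0,1,0,0,0,0,1,0,2,0,0,0,1,0,0,2,0,1,0,0,2,0,2]
Step 15: insert dly at [0, 12, 23, 34] -> counters=[2,0,2,0,0,0,0,2,1,1,0,2,2,2,0,0,0,0,1,0,0,0,0,2,0,2,0,0,0,1,0,0,2,0,2,0,0,2,0,2]
Final counters=[2,0,2,0,0,0,0,2,1,1,0,2,2,2,0,0,0,0,1,0,0,0,0,2,0,2,0,0,0,1,0,0,2,0,2,0,0,2,0,2] -> 16 nonzero

Answer: 16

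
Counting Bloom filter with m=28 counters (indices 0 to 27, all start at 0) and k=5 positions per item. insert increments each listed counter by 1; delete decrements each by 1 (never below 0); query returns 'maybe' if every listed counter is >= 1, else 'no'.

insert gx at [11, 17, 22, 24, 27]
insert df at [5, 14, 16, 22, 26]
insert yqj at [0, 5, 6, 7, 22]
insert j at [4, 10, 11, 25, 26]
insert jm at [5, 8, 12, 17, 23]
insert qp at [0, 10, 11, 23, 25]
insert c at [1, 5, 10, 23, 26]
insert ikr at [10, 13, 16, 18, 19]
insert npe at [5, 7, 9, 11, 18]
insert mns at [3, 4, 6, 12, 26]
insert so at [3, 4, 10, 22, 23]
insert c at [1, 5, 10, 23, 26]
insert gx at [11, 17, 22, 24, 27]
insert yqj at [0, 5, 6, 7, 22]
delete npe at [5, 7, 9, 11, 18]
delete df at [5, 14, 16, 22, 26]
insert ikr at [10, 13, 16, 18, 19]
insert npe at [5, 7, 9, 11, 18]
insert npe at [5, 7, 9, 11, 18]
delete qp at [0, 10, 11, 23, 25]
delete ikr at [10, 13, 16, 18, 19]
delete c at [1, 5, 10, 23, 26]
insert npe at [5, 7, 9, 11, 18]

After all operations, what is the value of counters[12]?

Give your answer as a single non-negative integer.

Step 1: insert gx at [11, 17, 22, 24, 27] -> counters=[0,0,0,0,0,0,0,0,0,0,0,1,0,0,0,0,0,1,0,0,0,0,1,0,1,0,0,1]
Step 2: insert df at [5, 14, 16, 22, 26] -> counters=[0,0,0,0,0,1,0,0,0,0,0,1,0,0,1,0,1,1,0,0,0,0,2,0,1,0,1,1]
Step 3: insert yqj at [0, 5, 6, 7, 22] -> counters=[1,0,0,0,0,2,1,1,0,0,0,1,0,0,1,0,1,1,0,0,0,0,3,0,1,0,1,1]
Step 4: insert j at [4, 10, 11, 25, 26] -> counters=[1,0,0,0,1,2,1,1,0,0,1,2,0,0,1,0,1,1,0,0,0,0,3,0,1,1,2,1]
Step 5: insert jm at [5, 8, 12, 17, 23] -> counters=[1,0,0,0,1,3,1,1,1,0,1,2,1,0,1,0,1,2,0,0,0,0,3,1,1,1,2,1]
Step 6: insert qp at [0, 10, 11, 23, 25] -> counters=[2,0,0,0,1,3,1,1,1,0,2,3,1,0,1,0,1,2,0,0,0,0,3,2,1,2,2,1]
Step 7: insert c at [1, 5, 10, 23, 26] -> counters=[2,1,0,0,1,4,1,1,1,0,3,3,1,0,1,0,1,2,0,0,0,0,3,3,1,2,3,1]
Step 8: insert ikr at [10, 13, 16, 18, 19] -> counters=[2,1,0,0,1,4,1,1,1,0,4,3,1,1,1,0,2,2,1,1,0,0,3,3,1,2,3,1]
Step 9: insert npe at [5, 7, 9, 11, 18] -> counters=[2,1,0,0,1,5,1,2,1,1,4,4,1,1,1,0,2,2,2,1,0,0,3,3,1,2,3,1]
Step 10: insert mns at [3, 4, 6, 12, 26] -> counters=[2,1,0,1,2,5,2,2,1,1,4,4,2,1,1,0,2,2,2,1,0,0,3,3,1,2,4,1]
Step 11: insert so at [3, 4, 10, 22, 23] -> counters=[2,1,0,2,3,5,2,2,1,1,5,4,2,1,1,0,2,2,2,1,0,0,4,4,1,2,4,1]
Step 12: insert c at [1, 5, 10, 23, 26] -> counters=[2,2,0,2,3,6,2,2,1,1,6,4,2,1,1,0,2,2,2,1,0,0,4,5,1,2,5,1]
Step 13: insert gx at [11, 17, 22, 24, 27] -> counters=[2,2,0,2,3,6,2,2,1,1,6,5,2,1,1,0,2,3,2,1,0,0,5,5,2,2,5,2]
Step 14: insert yqj at [0, 5, 6, 7, 22] -> counters=[3,2,0,2,3,7,3,3,1,1,6,5,2,1,1,0,2,3,2,1,0,0,6,5,2,2,5,2]
Step 15: delete npe at [5, 7, 9, 11, 18] -> counters=[3,2,0,2,3,6,3,2,1,0,6,4,2,1,1,0,2,3,1,1,0,0,6,5,2,2,5,2]
Step 16: delete df at [5, 14, 16, 22, 26] -> counters=[3,2,0,2,3,5,3,2,1,0,6,4,2,1,0,0,1,3,1,1,0,0,5,5,2,2,4,2]
Step 17: insert ikr at [10, 13, 16, 18, 19] -> counters=[3,2,0,2,3,5,3,2,1,0,7,4,2,2,0,0,2,3,2,2,0,0,5,5,2,2,4,2]
Step 18: insert npe at [5, 7, 9, 11, 18] -> counters=[3,2,0,2,3,6,3,3,1,1,7,5,2,2,0,0,2,3,3,2,0,0,5,5,2,2,4,2]
Step 19: insert npe at [5, 7, 9, 11, 18] -> counters=[3,2,0,2,3,7,3,4,1,2,7,6,2,2,0,0,2,3,4,2,0,0,5,5,2,2,4,2]
Step 20: delete qp at [0, 10, 11, 23, 25] -> counters=[2,2,0,2,3,7,3,4,1,2,6,5,2,2,0,0,2,3,4,2,0,0,5,4,2,1,4,2]
Step 21: delete ikr at [10, 13, 16, 18, 19] -> counters=[2,2,0,2,3,7,3,4,1,2,5,5,2,1,0,0,1,3,3,1,0,0,5,4,2,1,4,2]
Step 22: delete c at [1, 5, 10, 23, 26] -> counters=[2,1,0,2,3,6,3,4,1,2,4,5,2,1,0,0,1,3,3,1,0,0,5,3,2,1,3,2]
Step 23: insert npe at [5, 7, 9, 11, 18] -> counters=[2,1,0,2,3,7,3,5,1,3,4,6,2,1,0,0,1,3,4,1,0,0,5,3,2,1,3,2]
Final counters=[2,1,0,2,3,7,3,5,1,3,4,6,2,1,0,0,1,3,4,1,0,0,5,3,2,1,3,2] -> counters[12]=2

Answer: 2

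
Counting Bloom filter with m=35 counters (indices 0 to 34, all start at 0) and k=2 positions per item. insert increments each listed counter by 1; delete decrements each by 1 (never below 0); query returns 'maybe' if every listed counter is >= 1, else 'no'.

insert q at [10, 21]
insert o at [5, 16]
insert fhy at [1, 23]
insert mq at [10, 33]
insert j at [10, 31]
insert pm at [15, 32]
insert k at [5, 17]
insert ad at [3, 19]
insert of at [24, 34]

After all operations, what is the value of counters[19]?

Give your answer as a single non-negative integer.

Step 1: insert q at [10, 21] -> counters=[0,0,0,0,0,0,0,0,0,0,1,0,0,0,0,0,0,0,0,0,0,1,0,0,0,0,0,0,0,0,0,0,0,0,0]
Step 2: insert o at [5, 16] -> counters=[0,0,0,0,0,1,0,0,0,0,1,0,0,0,0,0,1,0,0,0,0,1,0,0,0,0,0,0,0,0,0,0,0,0,0]
Step 3: insert fhy at [1, 23] -> counters=[0,1,0,0,0,1,0,0,0,0,1,0,0,0,0,0,1,0,0,0,0,1,0,1,0,0,0,0,0,0,0,0,0,0,0]
Step 4: insert mq at [10, 33] -> counters=[0,1,0,0,0,1,0,0,0,0,2,0,0,0,0,0,1,0,0,0,0,1,0,1,0,0,0,0,0,0,0,0,0,1,0]
Step 5: insert j at [10, 31] -> counters=[0,1,0,0,0,1,0,0,0,0,3,0,0,0,0,0,1,0,0,0,0,1,0,1,0,0,0,0,0,0,0,1,0,1,0]
Step 6: insert pm at [15, 32] -> counters=[0,1,0,0,0,1,0,0,0,0,3,0,0,0,0,1,1,0,0,0,0,1,0,1,0,0,0,0,0,0,0,1,1,1,0]
Step 7: insert k at [5, 17] -> counters=[0,1,0,0,0,2,0,0,0,0,3,0,0,0,0,1,1,1,0,0,0,1,0,1,0,0,0,0,0,0,0,1,1,1,0]
Step 8: insert ad at [3, 19] -> counters=[0,1,0,1,0,2,0,0,0,0,3,0,0,0,0,1,1,1,0,1,0,1,0,1,0,0,0,0,0,0,0,1,1,1,0]
Step 9: insert of at [24, 34] -> counters=[0,1,0,1,0,2,0,0,0,0,3,0,0,0,0,1,1,1,0,1,0,1,0,1,1,0,0,0,0,0,0,1,1,1,1]
Final counters=[0,1,0,1,0,2,0,0,0,0,3,0,0,0,0,1,1,1,0,1,0,1,0,1,1,0,0,0,0,0,0,1,1,1,1] -> counters[19]=1

Answer: 1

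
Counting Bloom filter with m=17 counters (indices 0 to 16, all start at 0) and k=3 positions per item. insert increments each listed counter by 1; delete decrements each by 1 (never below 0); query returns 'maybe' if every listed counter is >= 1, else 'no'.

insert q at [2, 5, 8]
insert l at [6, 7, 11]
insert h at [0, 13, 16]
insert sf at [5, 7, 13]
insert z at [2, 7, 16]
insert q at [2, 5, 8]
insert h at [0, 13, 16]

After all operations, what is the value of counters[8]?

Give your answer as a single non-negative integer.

Step 1: insert q at [2, 5, 8] -> counters=[0,0,1,0,0,1,0,0,1,0,0,0,0,0,0,0,0]
Step 2: insert l at [6, 7, 11] -> counters=[0,0,1,0,0,1,1,1,1,0,0,1,0,0,0,0,0]
Step 3: insert h at [0, 13, 16] -> counters=[1,0,1,0,0,1,1,1,1,0,0,1,0,1,0,0,1]
Step 4: insert sf at [5, 7, 13] -> counters=[1,0,1,0,0,2,1,2,1,0,0,1,0,2,0,0,1]
Step 5: insert z at [2, 7, 16] -> counters=[1,0,2,0,0,2,1,3,1,0,0,1,0,2,0,0,2]
Step 6: insert q at [2, 5, 8] -> counters=[1,0,3,0,0,3,1,3,2,0,0,1,0,2,0,0,2]
Step 7: insert h at [0, 13, 16] -> counters=[2,0,3,0,0,3,1,3,2,0,0,1,0,3,0,0,3]
Final counters=[2,0,3,0,0,3,1,3,2,0,0,1,0,3,0,0,3] -> counters[8]=2

Answer: 2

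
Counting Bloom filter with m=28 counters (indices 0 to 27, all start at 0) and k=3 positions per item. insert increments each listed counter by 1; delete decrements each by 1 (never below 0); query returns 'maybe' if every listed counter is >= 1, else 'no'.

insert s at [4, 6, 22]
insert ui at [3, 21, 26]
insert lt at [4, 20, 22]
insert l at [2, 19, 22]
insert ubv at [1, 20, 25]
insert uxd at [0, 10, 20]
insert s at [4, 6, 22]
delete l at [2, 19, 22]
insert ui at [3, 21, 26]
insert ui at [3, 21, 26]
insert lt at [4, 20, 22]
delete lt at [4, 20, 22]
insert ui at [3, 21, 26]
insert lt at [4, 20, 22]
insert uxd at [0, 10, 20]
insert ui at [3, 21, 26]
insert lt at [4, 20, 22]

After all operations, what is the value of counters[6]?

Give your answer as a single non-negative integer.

Answer: 2

Derivation:
Step 1: insert s at [4, 6, 22] -> counters=[0,0,0,0,1,0,1,0,0,0,0,0,0,0,0,0,0,0,0,0,0,0,1,0,0,0,0,0]
Step 2: insert ui at [3, 21, 26] -> counters=[0,0,0,1,1,0,1,0,0,0,0,0,0,0,0,0,0,0,0,0,0,1,1,0,0,0,1,0]
Step 3: insert lt at [4, 20, 22] -> counters=[0,0,0,1,2,0,1,0,0,0,0,0,0,0,0,0,0,0,0,0,1,1,2,0,0,0,1,0]
Step 4: insert l at [2, 19, 22] -> counters=[0,0,1,1,2,0,1,0,0,0,0,0,0,0,0,0,0,0,0,1,1,1,3,0,0,0,1,0]
Step 5: insert ubv at [1, 20, 25] -> counters=[0,1,1,1,2,0,1,0,0,0,0,0,0,0,0,0,0,0,0,1,2,1,3,0,0,1,1,0]
Step 6: insert uxd at [0, 10, 20] -> counters=[1,1,1,1,2,0,1,0,0,0,1,0,0,0,0,0,0,0,0,1,3,1,3,0,0,1,1,0]
Step 7: insert s at [4, 6, 22] -> counters=[1,1,1,1,3,0,2,0,0,0,1,0,0,0,0,0,0,0,0,1,3,1,4,0,0,1,1,0]
Step 8: delete l at [2, 19, 22] -> counters=[1,1,0,1,3,0,2,0,0,0,1,0,0,0,0,0,0,0,0,0,3,1,3,0,0,1,1,0]
Step 9: insert ui at [3, 21, 26] -> counters=[1,1,0,2,3,0,2,0,0,0,1,0,0,0,0,0,0,0,0,0,3,2,3,0,0,1,2,0]
Step 10: insert ui at [3, 21, 26] -> counters=[1,1,0,3,3,0,2,0,0,0,1,0,0,0,0,0,0,0,0,0,3,3,3,0,0,1,3,0]
Step 11: insert lt at [4, 20, 22] -> counters=[1,1,0,3,4,0,2,0,0,0,1,0,0,0,0,0,0,0,0,0,4,3,4,0,0,1,3,0]
Step 12: delete lt at [4, 20, 22] -> counters=[1,1,0,3,3,0,2,0,0,0,1,0,0,0,0,0,0,0,0,0,3,3,3,0,0,1,3,0]
Step 13: insert ui at [3, 21, 26] -> counters=[1,1,0,4,3,0,2,0,0,0,1,0,0,0,0,0,0,0,0,0,3,4,3,0,0,1,4,0]
Step 14: insert lt at [4, 20, 22] -> counters=[1,1,0,4,4,0,2,0,0,0,1,0,0,0,0,0,0,0,0,0,4,4,4,0,0,1,4,0]
Step 15: insert uxd at [0, 10, 20] -> counters=[2,1,0,4,4,0,2,0,0,0,2,0,0,0,0,0,0,0,0,0,5,4,4,0,0,1,4,0]
Step 16: insert ui at [3, 21, 26] -> counters=[2,1,0,5,4,0,2,0,0,0,2,0,0,0,0,0,0,0,0,0,5,5,4,0,0,1,5,0]
Step 17: insert lt at [4, 20, 22] -> counters=[2,1,0,5,5,0,2,0,0,0,2,0,0,0,0,0,0,0,0,0,6,5,5,0,0,1,5,0]
Final counters=[2,1,0,5,5,0,2,0,0,0,2,0,0,0,0,0,0,0,0,0,6,5,5,0,0,1,5,0] -> counters[6]=2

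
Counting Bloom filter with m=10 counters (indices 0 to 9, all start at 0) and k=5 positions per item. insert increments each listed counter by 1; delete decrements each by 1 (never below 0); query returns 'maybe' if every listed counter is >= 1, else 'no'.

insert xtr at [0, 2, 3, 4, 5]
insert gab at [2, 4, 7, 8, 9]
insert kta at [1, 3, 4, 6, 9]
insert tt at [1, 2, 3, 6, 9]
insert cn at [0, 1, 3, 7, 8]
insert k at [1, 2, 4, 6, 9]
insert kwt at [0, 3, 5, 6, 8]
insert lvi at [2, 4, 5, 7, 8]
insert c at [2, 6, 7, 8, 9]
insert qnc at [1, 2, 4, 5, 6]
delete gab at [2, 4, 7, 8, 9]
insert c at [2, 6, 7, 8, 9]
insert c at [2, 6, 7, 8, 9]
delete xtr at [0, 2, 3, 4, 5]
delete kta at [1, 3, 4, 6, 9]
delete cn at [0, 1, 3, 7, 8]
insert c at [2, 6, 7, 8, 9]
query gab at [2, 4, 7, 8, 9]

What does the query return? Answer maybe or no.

Step 1: insert xtr at [0, 2, 3, 4, 5] -> counters=[1,0,1,1,1,1,0,0,0,0]
Step 2: insert gab at [2, 4, 7, 8, 9] -> counters=[1,0,2,1,2,1,0,1,1,1]
Step 3: insert kta at [1, 3, 4, 6, 9] -> counters=[1,1,2,2,3,1,1,1,1,2]
Step 4: insert tt at [1, 2, 3, 6, 9] -> counters=[1,2,3,3,3,1,2,1,1,3]
Step 5: insert cn at [0, 1, 3, 7, 8] -> counters=[2,3,3,4,3,1,2,2,2,3]
Step 6: insert k at [1, 2, 4, 6, 9] -> counters=[2,4,4,4,4,1,3,2,2,4]
Step 7: insert kwt at [0, 3, 5, 6, 8] -> counters=[3,4,4,5,4,2,4,2,3,4]
Step 8: insert lvi at [2, 4, 5, 7, 8] -> counters=[3,4,5,5,5,3,4,3,4,4]
Step 9: insert c at [2, 6, 7, 8, 9] -> counters=[3,4,6,5,5,3,5,4,5,5]
Step 10: insert qnc at [1, 2, 4, 5, 6] -> counters=[3,5,7,5,6,4,6,4,5,5]
Step 11: delete gab at [2, 4, 7, 8, 9] -> counters=[3,5,6,5,5,4,6,3,4,4]
Step 12: insert c at [2, 6, 7, 8, 9] -> counters=[3,5,7,5,5,4,7,4,5,5]
Step 13: insert c at [2, 6, 7, 8, 9] -> counters=[3,5,8,5,5,4,8,5,6,6]
Step 14: delete xtr at [0, 2, 3, 4, 5] -> counters=[2,5,7,4,4,3,8,5,6,6]
Step 15: delete kta at [1, 3, 4, 6, 9] -> counters=[2,4,7,3,3,3,7,5,6,5]
Step 16: delete cn at [0, 1, 3, 7, 8] -> counters=[1,3,7,2,3,3,7,4,5,5]
Step 17: insert c at [2, 6, 7, 8, 9] -> counters=[1,3,8,2,3,3,8,5,6,6]
Query gab: check counters[2]=8 counters[4]=3 counters[7]=5 counters[8]=6 counters[9]=6 -> maybe

Answer: maybe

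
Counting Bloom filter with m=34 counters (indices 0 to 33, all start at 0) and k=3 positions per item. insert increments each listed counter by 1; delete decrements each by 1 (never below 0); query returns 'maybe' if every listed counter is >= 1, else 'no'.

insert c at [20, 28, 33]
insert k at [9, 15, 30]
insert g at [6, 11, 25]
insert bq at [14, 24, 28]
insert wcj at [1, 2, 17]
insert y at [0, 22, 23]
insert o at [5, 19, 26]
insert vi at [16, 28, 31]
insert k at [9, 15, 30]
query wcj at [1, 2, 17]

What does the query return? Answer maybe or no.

Step 1: insert c at [20, 28, 33] -> counters=[0,0,0,0,0,0,0,0,0,0,0,0,0,0,0,0,0,0,0,0,1,0,0,0,0,0,0,0,1,0,0,0,0,1]
Step 2: insert k at [9, 15, 30] -> counters=[0,0,0,0,0,0,0,0,0,1,0,0,0,0,0,1,0,0,0,0,1,0,0,0,0,0,0,0,1,0,1,0,0,1]
Step 3: insert g at [6, 11, 25] -> counters=[0,0,0,0,0,0,1,0,0,1,0,1,0,0,0,1,0,0,0,0,1,0,0,0,0,1,0,0,1,0,1,0,0,1]
Step 4: insert bq at [14, 24, 28] -> counters=[0,0,0,0,0,0,1,0,0,1,0,1,0,0,1,1,0,0,0,0,1,0,0,0,1,1,0,0,2,0,1,0,0,1]
Step 5: insert wcj at [1, 2, 17] -> counters=[0,1,1,0,0,0,1,0,0,1,0,1,0,0,1,1,0,1,0,0,1,0,0,0,1,1,0,0,2,0,1,0,0,1]
Step 6: insert y at [0, 22, 23] -> counters=[1,1,1,0,0,0,1,0,0,1,0,1,0,0,1,1,0,1,0,0,1,0,1,1,1,1,0,0,2,0,1,0,0,1]
Step 7: insert o at [5, 19, 26] -> counters=[1,1,1,0,0,1,1,0,0,1,0,1,0,0,1,1,0,1,0,1,1,0,1,1,1,1,1,0,2,0,1,0,0,1]
Step 8: insert vi at [16, 28, 31] -> counters=[1,1,1,0,0,1,1,0,0,1,0,1,0,0,1,1,1,1,0,1,1,0,1,1,1,1,1,0,3,0,1,1,0,1]
Step 9: insert k at [9, 15, 30] -> counters=[1,1,1,0,0,1,1,0,0,2,0,1,0,0,1,2,1,1,0,1,1,0,1,1,1,1,1,0,3,0,2,1,0,1]
Query wcj: check counters[1]=1 counters[2]=1 counters[17]=1 -> maybe

Answer: maybe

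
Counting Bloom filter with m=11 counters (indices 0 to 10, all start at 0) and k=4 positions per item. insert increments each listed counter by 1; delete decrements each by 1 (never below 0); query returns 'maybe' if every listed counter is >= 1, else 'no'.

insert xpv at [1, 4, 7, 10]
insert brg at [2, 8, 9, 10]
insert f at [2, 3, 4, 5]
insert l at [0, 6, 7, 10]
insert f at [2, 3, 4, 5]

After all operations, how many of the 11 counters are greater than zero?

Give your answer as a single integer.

Answer: 11

Derivation:
Step 1: insert xpv at [1, 4, 7, 10] -> counters=[0,1,0,0,1,0,0,1,0,0,1]
Step 2: insert brg at [2, 8, 9, 10] -> counters=[0,1,1,0,1,0,0,1,1,1,2]
Step 3: insert f at [2, 3, 4, 5] -> counters=[0,1,2,1,2,1,0,1,1,1,2]
Step 4: insert l at [0, 6, 7, 10] -> counters=[1,1,2,1,2,1,1,2,1,1,3]
Step 5: insert f at [2, 3, 4, 5] -> counters=[1,1,3,2,3,2,1,2,1,1,3]
Final counters=[1,1,3,2,3,2,1,2,1,1,3] -> 11 nonzero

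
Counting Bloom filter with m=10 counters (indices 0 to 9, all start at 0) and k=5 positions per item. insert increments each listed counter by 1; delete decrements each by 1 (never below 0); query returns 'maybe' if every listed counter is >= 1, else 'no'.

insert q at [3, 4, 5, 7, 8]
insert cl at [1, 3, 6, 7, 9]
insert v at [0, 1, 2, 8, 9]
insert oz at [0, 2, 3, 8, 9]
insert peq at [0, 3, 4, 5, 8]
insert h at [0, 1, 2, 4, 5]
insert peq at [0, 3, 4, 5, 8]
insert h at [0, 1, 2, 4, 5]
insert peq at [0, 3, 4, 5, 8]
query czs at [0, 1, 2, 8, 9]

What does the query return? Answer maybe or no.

Step 1: insert q at [3, 4, 5, 7, 8] -> counters=[0,0,0,1,1,1,0,1,1,0]
Step 2: insert cl at [1, 3, 6, 7, 9] -> counters=[0,1,0,2,1,1,1,2,1,1]
Step 3: insert v at [0, 1, 2, 8, 9] -> counters=[1,2,1,2,1,1,1,2,2,2]
Step 4: insert oz at [0, 2, 3, 8, 9] -> counters=[2,2,2,3,1,1,1,2,3,3]
Step 5: insert peq at [0, 3, 4, 5, 8] -> counters=[3,2,2,4,2,2,1,2,4,3]
Step 6: insert h at [0, 1, 2, 4, 5] -> counters=[4,3,3,4,3,3,1,2,4,3]
Step 7: insert peq at [0, 3, 4, 5, 8] -> counters=[5,3,3,5,4,4,1,2,5,3]
Step 8: insert h at [0, 1, 2, 4, 5] -> counters=[6,4,4,5,5,5,1,2,5,3]
Step 9: insert peq at [0, 3, 4, 5, 8] -> counters=[7,4,4,6,6,6,1,2,6,3]
Query czs: check counters[0]=7 counters[1]=4 counters[2]=4 counters[8]=6 counters[9]=3 -> maybe

Answer: maybe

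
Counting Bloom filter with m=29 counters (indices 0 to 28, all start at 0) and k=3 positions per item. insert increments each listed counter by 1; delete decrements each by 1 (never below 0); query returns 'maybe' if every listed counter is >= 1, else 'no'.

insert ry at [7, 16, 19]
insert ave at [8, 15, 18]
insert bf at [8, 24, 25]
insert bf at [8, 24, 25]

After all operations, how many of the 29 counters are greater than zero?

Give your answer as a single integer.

Answer: 8

Derivation:
Step 1: insert ry at [7, 16, 19] -> counters=[0,0,0,0,0,0,0,1,0,0,0,0,0,0,0,0,1,0,0,1,0,0,0,0,0,0,0,0,0]
Step 2: insert ave at [8, 15, 18] -> counters=[0,0,0,0,0,0,0,1,1,0,0,0,0,0,0,1,1,0,1,1,0,0,0,0,0,0,0,0,0]
Step 3: insert bf at [8, 24, 25] -> counters=[0,0,0,0,0,0,0,1,2,0,0,0,0,0,0,1,1,0,1,1,0,0,0,0,1,1,0,0,0]
Step 4: insert bf at [8, 24, 25] -> counters=[0,0,0,0,0,0,0,1,3,0,0,0,0,0,0,1,1,0,1,1,0,0,0,0,2,2,0,0,0]
Final counters=[0,0,0,0,0,0,0,1,3,0,0,0,0,0,0,1,1,0,1,1,0,0,0,0,2,2,0,0,0] -> 8 nonzero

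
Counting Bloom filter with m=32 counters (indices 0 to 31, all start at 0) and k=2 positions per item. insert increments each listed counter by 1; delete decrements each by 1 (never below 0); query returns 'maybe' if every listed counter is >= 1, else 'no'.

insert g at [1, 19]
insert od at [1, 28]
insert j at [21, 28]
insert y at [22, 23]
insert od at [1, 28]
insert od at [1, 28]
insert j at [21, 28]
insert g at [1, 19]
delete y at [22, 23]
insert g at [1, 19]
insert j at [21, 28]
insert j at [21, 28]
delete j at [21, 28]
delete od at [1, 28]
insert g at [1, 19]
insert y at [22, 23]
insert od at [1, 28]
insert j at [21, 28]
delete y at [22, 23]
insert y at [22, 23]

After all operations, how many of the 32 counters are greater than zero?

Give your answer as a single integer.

Step 1: insert g at [1, 19] -> counters=[0,1,0,0,0,0,0,0,0,0,0,0,0,0,0,0,0,0,0,1,0,0,0,0,0,0,0,0,0,0,0,0]
Step 2: insert od at [1, 28] -> counters=[0,2,0,0,0,0,0,0,0,0,0,0,0,0,0,0,0,0,0,1,0,0,0,0,0,0,0,0,1,0,0,0]
Step 3: insert j at [21, 28] -> counters=[0,2,0,0,0,0,0,0,0,0,0,0,0,0,0,0,0,0,0,1,0,1,0,0,0,0,0,0,2,0,0,0]
Step 4: insert y at [22, 23] -> counters=[0,2,0,0,0,0,0,0,0,0,0,0,0,0,0,0,0,0,0,1,0,1,1,1,0,0,0,0,2,0,0,0]
Step 5: insert od at [1, 28] -> counters=[0,3,0,0,0,0,0,0,0,0,0,0,0,0,0,0,0,0,0,1,0,1,1,1,0,0,0,0,3,0,0,0]
Step 6: insert od at [1, 28] -> counters=[0,4,0,0,0,0,0,0,0,0,0,0,0,0,0,0,0,0,0,1,0,1,1,1,0,0,0,0,4,0,0,0]
Step 7: insert j at [21, 28] -> counters=[0,4,0,0,0,0,0,0,0,0,0,0,0,0,0,0,0,0,0,1,0,2,1,1,0,0,0,0,5,0,0,0]
Step 8: insert g at [1, 19] -> counters=[0,5,0,0,0,0,0,0,0,0,0,0,0,0,0,0,0,0,0,2,0,2,1,1,0,0,0,0,5,0,0,0]
Step 9: delete y at [22, 23] -> counters=[0,5,0,0,0,0,0,0,0,0,0,0,0,0,0,0,0,0,0,2,0,2,0,0,0,0,0,0,5,0,0,0]
Step 10: insert g at [1, 19] -> counters=[0,6,0,0,0,0,0,0,0,0,0,0,0,0,0,0,0,0,0,3,0,2,0,0,0,0,0,0,5,0,0,0]
Step 11: insert j at [21, 28] -> counters=[0,6,0,0,0,0,0,0,0,0,0,0,0,0,0,0,0,0,0,3,0,3,0,0,0,0,0,0,6,0,0,0]
Step 12: insert j at [21, 28] -> counters=[0,6,0,0,0,0,0,0,0,0,0,0,0,0,0,0,0,0,0,3,0,4,0,0,0,0,0,0,7,0,0,0]
Step 13: delete j at [21, 28] -> counters=[0,6,0,0,0,0,0,0,0,0,0,0,0,0,0,0,0,0,0,3,0,3,0,0,0,0,0,0,6,0,0,0]
Step 14: delete od at [1, 28] -> counters=[0,5,0,0,0,0,0,0,0,0,0,0,0,0,0,0,0,0,0,3,0,3,0,0,0,0,0,0,5,0,0,0]
Step 15: insert g at [1, 19] -> counters=[0,6,0,0,0,0,0,0,0,0,0,0,0,0,0,0,0,0,0,4,0,3,0,0,0,0,0,0,5,0,0,0]
Step 16: insert y at [22, 23] -> counters=[0,6,0,0,0,0,0,0,0,0,0,0,0,0,0,0,0,0,0,4,0,3,1,1,0,0,0,0,5,0,0,0]
Step 17: insert od at [1, 28] -> counters=[0,7,0,0,0,0,0,0,0,0,0,0,0,0,0,0,0,0,0,4,0,3,1,1,0,0,0,0,6,0,0,0]
Step 18: insert j at [21, 28] -> counters=[0,7,0,0,0,0,0,0,0,0,0,0,0,0,0,0,0,0,0,4,0,4,1,1,0,0,0,0,7,0,0,0]
Step 19: delete y at [22, 23] -> counters=[0,7,0,0,0,0,0,0,0,0,0,0,0,0,0,0,0,0,0,4,0,4,0,0,0,0,0,0,7,0,0,0]
Step 20: insert y at [22, 23] -> counters=[0,7,0,0,0,0,0,0,0,0,0,0,0,0,0,0,0,0,0,4,0,4,1,1,0,0,0,0,7,0,0,0]
Final counters=[0,7,0,0,0,0,0,0,0,0,0,0,0,0,0,0,0,0,0,4,0,4,1,1,0,0,0,0,7,0,0,0] -> 6 nonzero

Answer: 6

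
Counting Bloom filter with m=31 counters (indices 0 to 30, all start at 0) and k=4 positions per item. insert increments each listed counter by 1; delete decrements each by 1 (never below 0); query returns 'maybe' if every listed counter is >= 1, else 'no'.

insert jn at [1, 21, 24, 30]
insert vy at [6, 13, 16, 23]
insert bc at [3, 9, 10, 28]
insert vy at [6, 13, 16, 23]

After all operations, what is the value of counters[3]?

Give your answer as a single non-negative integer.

Answer: 1

Derivation:
Step 1: insert jn at [1, 21, 24, 30] -> counters=[0,1,0,0,0,0,0,0,0,0,0,0,0,0,0,0,0,0,0,0,0,1,0,0,1,0,0,0,0,0,1]
Step 2: insert vy at [6, 13, 16, 23] -> counters=[0,1,0,0,0,0,1,0,0,0,0,0,0,1,0,0,1,0,0,0,0,1,0,1,1,0,0,0,0,0,1]
Step 3: insert bc at [3, 9, 10, 28] -> counters=[0,1,0,1,0,0,1,0,0,1,1,0,0,1,0,0,1,0,0,0,0,1,0,1,1,0,0,0,1,0,1]
Step 4: insert vy at [6, 13, 16, 23] -> counters=[0,1,0,1,0,0,2,0,0,1,1,0,0,2,0,0,2,0,0,0,0,1,0,2,1,0,0,0,1,0,1]
Final counters=[0,1,0,1,0,0,2,0,0,1,1,0,0,2,0,0,2,0,0,0,0,1,0,2,1,0,0,0,1,0,1] -> counters[3]=1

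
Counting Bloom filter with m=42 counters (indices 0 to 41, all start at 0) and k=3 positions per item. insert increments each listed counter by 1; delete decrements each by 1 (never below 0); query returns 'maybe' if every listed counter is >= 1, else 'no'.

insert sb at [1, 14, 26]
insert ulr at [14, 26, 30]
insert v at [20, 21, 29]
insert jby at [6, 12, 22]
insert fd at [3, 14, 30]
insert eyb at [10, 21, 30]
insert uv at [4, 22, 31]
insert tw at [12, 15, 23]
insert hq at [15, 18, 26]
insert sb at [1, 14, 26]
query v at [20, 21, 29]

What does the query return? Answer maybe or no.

Answer: maybe

Derivation:
Step 1: insert sb at [1, 14, 26] -> counters=[0,1,0,0,0,0,0,0,0,0,0,0,0,0,1,0,0,0,0,0,0,0,0,0,0,0,1,0,0,0,0,0,0,0,0,0,0,0,0,0,0,0]
Step 2: insert ulr at [14, 26, 30] -> counters=[0,1,0,0,0,0,0,0,0,0,0,0,0,0,2,0,0,0,0,0,0,0,0,0,0,0,2,0,0,0,1,0,0,0,0,0,0,0,0,0,0,0]
Step 3: insert v at [20, 21, 29] -> counters=[0,1,0,0,0,0,0,0,0,0,0,0,0,0,2,0,0,0,0,0,1,1,0,0,0,0,2,0,0,1,1,0,0,0,0,0,0,0,0,0,0,0]
Step 4: insert jby at [6, 12, 22] -> counters=[0,1,0,0,0,0,1,0,0,0,0,0,1,0,2,0,0,0,0,0,1,1,1,0,0,0,2,0,0,1,1,0,0,0,0,0,0,0,0,0,0,0]
Step 5: insert fd at [3, 14, 30] -> counters=[0,1,0,1,0,0,1,0,0,0,0,0,1,0,3,0,0,0,0,0,1,1,1,0,0,0,2,0,0,1,2,0,0,0,0,0,0,0,0,0,0,0]
Step 6: insert eyb at [10, 21, 30] -> counters=[0,1,0,1,0,0,1,0,0,0,1,0,1,0,3,0,0,0,0,0,1,2,1,0,0,0,2,0,0,1,3,0,0,0,0,0,0,0,0,0,0,0]
Step 7: insert uv at [4, 22, 31] -> counters=[0,1,0,1,1,0,1,0,0,0,1,0,1,0,3,0,0,0,0,0,1,2,2,0,0,0,2,0,0,1,3,1,0,0,0,0,0,0,0,0,0,0]
Step 8: insert tw at [12, 15, 23] -> counters=[0,1,0,1,1,0,1,0,0,0,1,0,2,0,3,1,0,0,0,0,1,2,2,1,0,0,2,0,0,1,3,1,0,0,0,0,0,0,0,0,0,0]
Step 9: insert hq at [15, 18, 26] -> counters=[0,1,0,1,1,0,1,0,0,0,1,0,2,0,3,2,0,0,1,0,1,2,2,1,0,0,3,0,0,1,3,1,0,0,0,0,0,0,0,0,0,0]
Step 10: insert sb at [1, 14, 26] -> counters=[0,2,0,1,1,0,1,0,0,0,1,0,2,0,4,2,0,0,1,0,1,2,2,1,0,0,4,0,0,1,3,1,0,0,0,0,0,0,0,0,0,0]
Query v: check counters[20]=1 counters[21]=2 counters[29]=1 -> maybe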